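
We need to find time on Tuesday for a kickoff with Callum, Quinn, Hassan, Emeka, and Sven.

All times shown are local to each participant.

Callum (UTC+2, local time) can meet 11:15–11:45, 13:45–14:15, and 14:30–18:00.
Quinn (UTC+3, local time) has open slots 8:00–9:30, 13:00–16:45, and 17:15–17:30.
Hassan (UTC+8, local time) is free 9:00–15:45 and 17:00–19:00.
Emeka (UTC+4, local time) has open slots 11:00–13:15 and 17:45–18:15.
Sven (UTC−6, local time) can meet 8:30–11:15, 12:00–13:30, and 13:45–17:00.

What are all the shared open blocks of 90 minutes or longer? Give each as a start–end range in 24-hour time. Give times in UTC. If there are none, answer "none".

Callum → UTC: 09:15–09:45, 11:45–12:15, 12:30–16:00.
Quinn → UTC: 05:00–06:30, 10:00–13:45, 14:15–14:30.
Hassan → UTC: 01:00–07:45, 09:00–11:00.
Emeka → UTC: 07:00–09:15, 13:45–14:15.
Sven → UTC: 14:30–17:15, 18:00–19:30, 19:45–23:00.
Callum ∩ Quinn: 11:45–12:15, 12:30–13:45, 14:15–14:30.
Callum ∩ Quinn ∩ Hassan: (none).
Callum ∩ Quinn ∩ Hassan ∩ Emeka: (none).
Callum ∩ Quinn ∩ Hassan ∩ Emeka ∩ Sven: (none).
Windows ≥ 90 min: (none).

none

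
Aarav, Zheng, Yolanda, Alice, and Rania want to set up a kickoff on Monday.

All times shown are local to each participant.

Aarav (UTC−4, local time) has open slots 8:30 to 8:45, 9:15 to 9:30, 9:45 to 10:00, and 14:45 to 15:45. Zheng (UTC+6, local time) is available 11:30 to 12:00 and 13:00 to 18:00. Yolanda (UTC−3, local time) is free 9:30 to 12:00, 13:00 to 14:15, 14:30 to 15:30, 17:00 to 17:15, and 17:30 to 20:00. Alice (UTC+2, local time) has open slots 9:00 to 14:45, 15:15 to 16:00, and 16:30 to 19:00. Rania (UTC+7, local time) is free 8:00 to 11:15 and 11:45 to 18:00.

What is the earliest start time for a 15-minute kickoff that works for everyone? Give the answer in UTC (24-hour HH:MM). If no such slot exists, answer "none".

Aarav → UTC: 12:30–12:45, 13:15–13:30, 13:45–14:00, 18:45–19:45.
Zheng → UTC: 05:30–06:00, 07:00–12:00.
Yolanda → UTC: 12:30–15:00, 16:00–17:15, 17:30–18:30, 20:00–20:15, 20:30–23:00.
Alice → UTC: 07:00–12:45, 13:15–14:00, 14:30–17:00.
Rania → UTC: 01:00–04:15, 04:45–11:00.
Aarav ∩ Zheng: (none).
Aarav ∩ Zheng ∩ Yolanda: (none).
Aarav ∩ Zheng ∩ Yolanda ∩ Alice: (none).
Aarav ∩ Zheng ∩ Yolanda ∩ Alice ∩ Rania: (none).
Windows ≥ 15 min: (none).

none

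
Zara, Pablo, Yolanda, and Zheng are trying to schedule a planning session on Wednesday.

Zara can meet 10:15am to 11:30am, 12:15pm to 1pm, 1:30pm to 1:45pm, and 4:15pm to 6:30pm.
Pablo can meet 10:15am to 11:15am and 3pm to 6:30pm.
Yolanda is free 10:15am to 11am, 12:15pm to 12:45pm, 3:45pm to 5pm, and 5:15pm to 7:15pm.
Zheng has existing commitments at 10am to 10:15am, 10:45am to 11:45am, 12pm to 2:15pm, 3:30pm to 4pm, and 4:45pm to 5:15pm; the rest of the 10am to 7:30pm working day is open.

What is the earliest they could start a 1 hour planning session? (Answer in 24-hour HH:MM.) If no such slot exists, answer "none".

17:15

Zheng free within 10:00–19:30: 10:15–10:45, 11:45–12:00, 14:15–15:30, 16:00–16:45, 17:15–19:30.
Zara ∩ Pablo: 10:15–11:15, 16:15–18:30.
Zara ∩ Pablo ∩ Yolanda: 10:15–11:00, 16:15–17:00, 17:15–18:30.
Zara ∩ Pablo ∩ Yolanda ∩ Zheng: 10:15–10:45, 16:15–16:45, 17:15–18:30.
Windows ≥ 60 min: 17:15–18:30.
Earliest such window starts at 17:15.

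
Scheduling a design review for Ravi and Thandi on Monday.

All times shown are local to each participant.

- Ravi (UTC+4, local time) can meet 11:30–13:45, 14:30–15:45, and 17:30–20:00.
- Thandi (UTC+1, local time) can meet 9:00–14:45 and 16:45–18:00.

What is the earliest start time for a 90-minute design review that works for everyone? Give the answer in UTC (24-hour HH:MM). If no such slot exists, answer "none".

Ravi → UTC: 07:30–09:45, 10:30–11:45, 13:30–16:00.
Thandi → UTC: 08:00–13:45, 15:45–17:00.
Ravi ∩ Thandi: 08:00–09:45, 10:30–11:45, 13:30–13:45, 15:45–16:00.
Windows ≥ 90 min: 08:00–09:45.
Earliest such window starts at 08:00.

08:00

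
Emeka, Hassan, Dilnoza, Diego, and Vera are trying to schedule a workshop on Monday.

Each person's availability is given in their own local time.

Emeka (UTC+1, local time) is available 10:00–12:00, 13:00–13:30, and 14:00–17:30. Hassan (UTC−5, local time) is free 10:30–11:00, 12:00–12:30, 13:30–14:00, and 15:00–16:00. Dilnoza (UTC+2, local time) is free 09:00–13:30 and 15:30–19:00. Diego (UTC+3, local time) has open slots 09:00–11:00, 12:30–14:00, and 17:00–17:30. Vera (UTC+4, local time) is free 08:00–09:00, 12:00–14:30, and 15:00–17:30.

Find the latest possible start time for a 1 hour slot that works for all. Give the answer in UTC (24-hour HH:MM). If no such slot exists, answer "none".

none

Emeka → UTC: 09:00–11:00, 12:00–12:30, 13:00–16:30.
Hassan → UTC: 15:30–16:00, 17:00–17:30, 18:30–19:00, 20:00–21:00.
Dilnoza → UTC: 07:00–11:30, 13:30–17:00.
Diego → UTC: 06:00–08:00, 09:30–11:00, 14:00–14:30.
Vera → UTC: 04:00–05:00, 08:00–10:30, 11:00–13:30.
Emeka ∩ Hassan: 15:30–16:00.
Emeka ∩ Hassan ∩ Dilnoza: 15:30–16:00.
Emeka ∩ Hassan ∩ Dilnoza ∩ Diego: (none).
Emeka ∩ Hassan ∩ Dilnoza ∩ Diego ∩ Vera: (none).
Windows ≥ 60 min: (none).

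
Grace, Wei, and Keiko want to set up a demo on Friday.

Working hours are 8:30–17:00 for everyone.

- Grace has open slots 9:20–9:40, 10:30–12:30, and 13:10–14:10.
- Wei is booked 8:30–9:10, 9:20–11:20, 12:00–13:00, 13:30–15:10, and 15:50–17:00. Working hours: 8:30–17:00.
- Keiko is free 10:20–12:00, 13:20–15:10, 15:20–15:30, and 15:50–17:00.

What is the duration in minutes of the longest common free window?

40 minutes

Wei free within 08:30–17:00: 09:10–09:20, 11:20–12:00, 13:00–13:30, 15:10–15:50.
Grace ∩ Wei: 11:20–12:00, 13:10–13:30.
Grace ∩ Wei ∩ Keiko: 11:20–12:00, 13:20–13:30.
Common window lengths: 40, 10 min; longest is 40.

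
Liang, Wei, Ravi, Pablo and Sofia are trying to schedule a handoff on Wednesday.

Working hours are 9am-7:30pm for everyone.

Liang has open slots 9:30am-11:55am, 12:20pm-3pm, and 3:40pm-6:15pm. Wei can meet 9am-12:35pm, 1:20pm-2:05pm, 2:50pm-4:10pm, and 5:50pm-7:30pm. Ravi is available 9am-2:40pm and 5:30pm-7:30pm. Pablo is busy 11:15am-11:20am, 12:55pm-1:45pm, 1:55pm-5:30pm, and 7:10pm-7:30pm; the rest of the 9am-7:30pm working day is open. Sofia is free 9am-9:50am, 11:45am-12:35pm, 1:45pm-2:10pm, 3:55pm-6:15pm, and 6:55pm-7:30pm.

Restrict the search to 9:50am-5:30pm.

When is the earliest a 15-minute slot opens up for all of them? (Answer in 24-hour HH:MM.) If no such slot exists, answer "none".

12:20

Pablo free within 09:00–19:30: 09:00–11:15, 11:20–12:55, 13:45–13:55, 17:30–19:10.
Liang ∩ Wei: 09:30–11:55, 12:20–12:35, 13:20–14:05, 14:50–15:00, 15:40–16:10, 17:50–18:15.
Liang ∩ Wei ∩ Ravi: 09:30–11:55, 12:20–12:35, 13:20–14:05, 17:50–18:15.
Liang ∩ Wei ∩ Ravi ∩ Pablo: 09:30–11:15, 11:20–11:55, 12:20–12:35, 13:45–13:55, 17:50–18:15.
Liang ∩ Wei ∩ Ravi ∩ Pablo ∩ Sofia: 09:30–09:50, 11:45–11:55, 12:20–12:35, 13:45–13:55, 17:50–18:15.
Restricted to 09:50–17:30: 11:45–11:55, 12:20–12:35, 13:45–13:55.
Windows ≥ 15 min: 12:20–12:35.
Earliest such window starts at 12:20.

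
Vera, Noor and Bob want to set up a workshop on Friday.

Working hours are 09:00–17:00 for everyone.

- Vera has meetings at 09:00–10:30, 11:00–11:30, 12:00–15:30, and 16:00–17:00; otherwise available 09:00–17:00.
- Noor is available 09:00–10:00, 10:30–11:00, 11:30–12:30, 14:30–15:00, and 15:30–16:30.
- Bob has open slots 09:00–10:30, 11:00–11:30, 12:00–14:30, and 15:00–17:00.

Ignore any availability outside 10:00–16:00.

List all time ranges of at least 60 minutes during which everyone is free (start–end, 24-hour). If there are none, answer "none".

none

Vera free within 09:00–17:00: 10:30–11:00, 11:30–12:00, 15:30–16:00.
Vera ∩ Noor: 10:30–11:00, 11:30–12:00, 15:30–16:00.
Vera ∩ Noor ∩ Bob: 15:30–16:00.
Restricted to 10:00–16:00: 15:30–16:00.
Windows ≥ 60 min: (none).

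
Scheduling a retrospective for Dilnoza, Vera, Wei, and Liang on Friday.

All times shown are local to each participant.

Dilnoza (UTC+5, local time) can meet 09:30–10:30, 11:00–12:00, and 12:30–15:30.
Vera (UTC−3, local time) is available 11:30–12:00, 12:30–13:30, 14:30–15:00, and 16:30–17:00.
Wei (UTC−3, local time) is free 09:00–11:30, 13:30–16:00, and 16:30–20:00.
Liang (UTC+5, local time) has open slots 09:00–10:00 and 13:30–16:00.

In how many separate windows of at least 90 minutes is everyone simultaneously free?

0

Dilnoza → UTC: 04:30–05:30, 06:00–07:00, 07:30–10:30.
Vera → UTC: 14:30–15:00, 15:30–16:30, 17:30–18:00, 19:30–20:00.
Wei → UTC: 12:00–14:30, 16:30–19:00, 19:30–23:00.
Liang → UTC: 04:00–05:00, 08:30–11:00.
Dilnoza ∩ Vera: (none).
Dilnoza ∩ Vera ∩ Wei: (none).
Dilnoza ∩ Vera ∩ Wei ∩ Liang: (none).
Windows ≥ 90 min: (none).
That's 0 windows.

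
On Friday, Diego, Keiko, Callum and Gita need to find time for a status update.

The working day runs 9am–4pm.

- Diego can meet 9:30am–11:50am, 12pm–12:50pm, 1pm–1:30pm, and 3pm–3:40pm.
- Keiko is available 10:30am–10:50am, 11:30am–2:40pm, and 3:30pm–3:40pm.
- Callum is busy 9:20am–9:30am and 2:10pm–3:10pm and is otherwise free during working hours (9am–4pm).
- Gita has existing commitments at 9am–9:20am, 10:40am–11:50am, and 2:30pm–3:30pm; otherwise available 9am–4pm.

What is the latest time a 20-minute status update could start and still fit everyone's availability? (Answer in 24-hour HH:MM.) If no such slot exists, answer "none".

13:10

Callum free within 09:00–16:00: 09:00–09:20, 09:30–14:10, 15:10–16:00.
Gita free within 09:00–16:00: 09:20–10:40, 11:50–14:30, 15:30–16:00.
Diego ∩ Keiko: 10:30–10:50, 11:30–11:50, 12:00–12:50, 13:00–13:30, 15:30–15:40.
Diego ∩ Keiko ∩ Callum: 10:30–10:50, 11:30–11:50, 12:00–12:50, 13:00–13:30, 15:30–15:40.
Diego ∩ Keiko ∩ Callum ∩ Gita: 10:30–10:40, 12:00–12:50, 13:00–13:30, 15:30–15:40.
Windows ≥ 20 min: 12:00–12:50, 13:00–13:30.
Latest start in the last window 13:00–13:30 is 13:30 − 20 min = 13:10.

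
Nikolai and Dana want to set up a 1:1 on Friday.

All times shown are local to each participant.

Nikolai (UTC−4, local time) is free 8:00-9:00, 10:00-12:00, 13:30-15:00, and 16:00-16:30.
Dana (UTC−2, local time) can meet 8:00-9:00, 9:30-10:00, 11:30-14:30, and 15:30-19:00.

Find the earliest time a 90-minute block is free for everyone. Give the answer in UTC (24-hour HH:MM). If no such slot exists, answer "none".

Nikolai → UTC: 12:00–13:00, 14:00–16:00, 17:30–19:00, 20:00–20:30.
Dana → UTC: 10:00–11:00, 11:30–12:00, 13:30–16:30, 17:30–21:00.
Nikolai ∩ Dana: 14:00–16:00, 17:30–19:00, 20:00–20:30.
Windows ≥ 90 min: 14:00–16:00, 17:30–19:00.
Earliest such window starts at 14:00.

14:00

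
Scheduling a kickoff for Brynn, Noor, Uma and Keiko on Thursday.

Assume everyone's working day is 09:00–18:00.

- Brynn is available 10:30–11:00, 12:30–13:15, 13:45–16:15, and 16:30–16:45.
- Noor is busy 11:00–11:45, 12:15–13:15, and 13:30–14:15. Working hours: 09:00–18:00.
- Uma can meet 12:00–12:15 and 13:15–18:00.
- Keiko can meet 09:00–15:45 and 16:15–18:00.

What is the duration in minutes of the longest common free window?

90 minutes

Noor free within 09:00–18:00: 09:00–11:00, 11:45–12:15, 13:15–13:30, 14:15–18:00.
Brynn ∩ Noor: 10:30–11:00, 14:15–16:15, 16:30–16:45.
Brynn ∩ Noor ∩ Uma: 14:15–16:15, 16:30–16:45.
Brynn ∩ Noor ∩ Uma ∩ Keiko: 14:15–15:45, 16:30–16:45.
Common window lengths: 90, 15 min; longest is 90.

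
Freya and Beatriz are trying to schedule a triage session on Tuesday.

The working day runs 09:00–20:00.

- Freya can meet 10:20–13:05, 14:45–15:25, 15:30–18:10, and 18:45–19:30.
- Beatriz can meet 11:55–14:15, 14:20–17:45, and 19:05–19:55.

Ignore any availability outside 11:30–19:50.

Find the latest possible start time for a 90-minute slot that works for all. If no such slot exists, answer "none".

16:15

Freya ∩ Beatriz: 11:55–13:05, 14:45–15:25, 15:30–17:45, 19:05–19:30.
Restricted to 11:30–19:50: 11:55–13:05, 14:45–15:25, 15:30–17:45, 19:05–19:30.
Windows ≥ 90 min: 15:30–17:45.
Latest start in the last window 15:30–17:45 is 17:45 − 90 min = 16:15.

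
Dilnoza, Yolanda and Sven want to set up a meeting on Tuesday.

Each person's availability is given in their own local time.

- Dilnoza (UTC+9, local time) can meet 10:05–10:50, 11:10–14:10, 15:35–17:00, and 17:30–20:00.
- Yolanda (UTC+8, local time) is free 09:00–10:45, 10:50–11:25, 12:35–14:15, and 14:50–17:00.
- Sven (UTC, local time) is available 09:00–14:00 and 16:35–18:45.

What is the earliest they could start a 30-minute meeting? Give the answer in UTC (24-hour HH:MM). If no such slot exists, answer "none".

none

Dilnoza → UTC: 01:05–01:50, 02:10–05:10, 06:35–08:00, 08:30–11:00.
Yolanda → UTC: 01:00–02:45, 02:50–03:25, 04:35–06:15, 06:50–09:00.
Sven → UTC: 09:00–14:00, 16:35–18:45.
Dilnoza ∩ Yolanda: 01:05–01:50, 02:10–02:45, 02:50–03:25, 04:35–05:10, 06:50–08:00, 08:30–09:00.
Dilnoza ∩ Yolanda ∩ Sven: (none).
Windows ≥ 30 min: (none).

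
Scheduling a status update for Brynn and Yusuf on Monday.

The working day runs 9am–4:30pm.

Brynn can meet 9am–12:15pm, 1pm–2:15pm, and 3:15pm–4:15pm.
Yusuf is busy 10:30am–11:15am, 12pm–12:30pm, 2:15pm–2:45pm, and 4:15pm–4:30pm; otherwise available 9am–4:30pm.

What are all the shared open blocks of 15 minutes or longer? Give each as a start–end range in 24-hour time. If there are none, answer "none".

Yusuf free within 09:00–16:30: 09:00–10:30, 11:15–12:00, 12:30–14:15, 14:45–16:15.
Brynn ∩ Yusuf: 09:00–10:30, 11:15–12:00, 13:00–14:15, 15:15–16:15.
Windows ≥ 15 min: 09:00–10:30, 11:15–12:00, 13:00–14:15, 15:15–16:15.

09:00–10:30, 11:15–12:00, 13:00–14:15, 15:15–16:15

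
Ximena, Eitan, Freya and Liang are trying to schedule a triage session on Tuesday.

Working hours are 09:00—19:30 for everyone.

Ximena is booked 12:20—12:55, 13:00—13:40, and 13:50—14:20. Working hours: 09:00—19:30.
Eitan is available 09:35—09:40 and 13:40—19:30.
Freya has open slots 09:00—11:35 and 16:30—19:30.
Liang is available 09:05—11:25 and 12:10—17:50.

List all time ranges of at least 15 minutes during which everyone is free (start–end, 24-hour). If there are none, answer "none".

Ximena free within 09:00–19:30: 09:00–12:20, 12:55–13:00, 13:40–13:50, 14:20–19:30.
Ximena ∩ Eitan: 09:35–09:40, 13:40–13:50, 14:20–19:30.
Ximena ∩ Eitan ∩ Freya: 09:35–09:40, 16:30–19:30.
Ximena ∩ Eitan ∩ Freya ∩ Liang: 09:35–09:40, 16:30–17:50.
Windows ≥ 15 min: 16:30–17:50.

16:30–17:50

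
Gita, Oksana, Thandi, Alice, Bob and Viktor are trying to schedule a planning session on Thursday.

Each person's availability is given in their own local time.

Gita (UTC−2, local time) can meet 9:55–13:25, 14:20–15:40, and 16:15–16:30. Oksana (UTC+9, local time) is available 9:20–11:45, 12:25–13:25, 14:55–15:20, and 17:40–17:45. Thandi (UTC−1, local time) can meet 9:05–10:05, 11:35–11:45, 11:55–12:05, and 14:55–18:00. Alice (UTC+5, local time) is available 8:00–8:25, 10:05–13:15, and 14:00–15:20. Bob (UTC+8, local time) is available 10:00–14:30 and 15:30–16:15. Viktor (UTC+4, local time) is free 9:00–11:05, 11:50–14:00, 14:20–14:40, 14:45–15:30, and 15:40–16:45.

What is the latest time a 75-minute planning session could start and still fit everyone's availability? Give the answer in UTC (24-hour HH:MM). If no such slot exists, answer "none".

none

Gita → UTC: 11:55–15:25, 16:20–17:40, 18:15–18:30.
Oksana → UTC: 00:20–02:45, 03:25–04:25, 05:55–06:20, 08:40–08:45.
Thandi → UTC: 10:05–11:05, 12:35–12:45, 12:55–13:05, 15:55–19:00.
Alice → UTC: 03:00–03:25, 05:05–08:15, 09:00–10:20.
Bob → UTC: 02:00–06:30, 07:30–08:15.
Viktor → UTC: 05:00–07:05, 07:50–10:00, 10:20–10:40, 10:45–11:30, 11:40–12:45.
Gita ∩ Oksana: (none).
Gita ∩ Oksana ∩ Thandi: (none).
Gita ∩ Oksana ∩ Thandi ∩ Alice: (none).
Gita ∩ Oksana ∩ Thandi ∩ Alice ∩ Bob: (none).
Gita ∩ Oksana ∩ Thandi ∩ Alice ∩ Bob ∩ Viktor: (none).
Windows ≥ 75 min: (none).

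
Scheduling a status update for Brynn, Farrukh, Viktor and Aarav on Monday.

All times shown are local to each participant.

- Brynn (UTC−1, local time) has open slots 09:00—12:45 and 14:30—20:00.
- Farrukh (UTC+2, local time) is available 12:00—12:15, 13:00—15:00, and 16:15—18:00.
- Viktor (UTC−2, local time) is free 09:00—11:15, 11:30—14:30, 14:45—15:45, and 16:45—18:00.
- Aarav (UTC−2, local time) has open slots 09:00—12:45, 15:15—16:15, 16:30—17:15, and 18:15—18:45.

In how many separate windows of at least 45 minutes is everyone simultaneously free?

1

Brynn → UTC: 10:00–13:45, 15:30–21:00.
Farrukh → UTC: 10:00–10:15, 11:00–13:00, 14:15–16:00.
Viktor → UTC: 11:00–13:15, 13:30–16:30, 16:45–17:45, 18:45–20:00.
Aarav → UTC: 11:00–14:45, 17:15–18:15, 18:30–19:15, 20:15–20:45.
Brynn ∩ Farrukh: 10:00–10:15, 11:00–13:00, 15:30–16:00.
Brynn ∩ Farrukh ∩ Viktor: 11:00–13:00, 15:30–16:00.
Brynn ∩ Farrukh ∩ Viktor ∩ Aarav: 11:00–13:00.
Windows ≥ 45 min: 11:00–13:00.
That's 1 window.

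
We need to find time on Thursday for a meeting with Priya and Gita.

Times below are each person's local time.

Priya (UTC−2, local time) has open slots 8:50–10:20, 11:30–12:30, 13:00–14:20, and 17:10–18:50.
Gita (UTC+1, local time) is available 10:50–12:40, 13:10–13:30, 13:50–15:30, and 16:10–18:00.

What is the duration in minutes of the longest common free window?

70 minutes

Priya → UTC: 10:50–12:20, 13:30–14:30, 15:00–16:20, 19:10–20:50.
Gita → UTC: 09:50–11:40, 12:10–12:30, 12:50–14:30, 15:10–17:00.
Priya ∩ Gita: 10:50–11:40, 12:10–12:20, 13:30–14:30, 15:10–16:20.
Common window lengths: 50, 10, 60, 70 min; longest is 70.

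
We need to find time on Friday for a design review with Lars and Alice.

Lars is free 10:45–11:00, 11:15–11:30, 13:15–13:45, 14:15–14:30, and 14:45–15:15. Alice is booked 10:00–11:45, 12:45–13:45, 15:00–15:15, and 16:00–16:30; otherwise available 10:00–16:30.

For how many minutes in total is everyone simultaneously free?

30 minutes

Alice free within 10:00–16:30: 11:45–12:45, 13:45–15:00, 15:15–16:00.
Lars ∩ Alice: 14:15–14:30, 14:45–15:00.
Total common minutes: 15 + 15 = 30.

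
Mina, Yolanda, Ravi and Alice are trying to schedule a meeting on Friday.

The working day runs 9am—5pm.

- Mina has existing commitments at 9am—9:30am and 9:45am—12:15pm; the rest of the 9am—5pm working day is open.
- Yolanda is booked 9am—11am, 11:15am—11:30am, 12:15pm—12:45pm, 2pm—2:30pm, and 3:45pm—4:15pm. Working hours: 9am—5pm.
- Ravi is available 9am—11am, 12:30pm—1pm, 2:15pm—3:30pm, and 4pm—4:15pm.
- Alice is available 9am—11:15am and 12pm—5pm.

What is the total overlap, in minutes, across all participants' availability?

75 minutes

Mina free within 09:00–17:00: 09:30–09:45, 12:15–17:00.
Yolanda free within 09:00–17:00: 11:00–11:15, 11:30–12:15, 12:45–14:00, 14:30–15:45, 16:15–17:00.
Mina ∩ Yolanda: 12:45–14:00, 14:30–15:45, 16:15–17:00.
Mina ∩ Yolanda ∩ Ravi: 12:45–13:00, 14:30–15:30.
Mina ∩ Yolanda ∩ Ravi ∩ Alice: 12:45–13:00, 14:30–15:30.
Total common minutes: 15 + 60 = 75.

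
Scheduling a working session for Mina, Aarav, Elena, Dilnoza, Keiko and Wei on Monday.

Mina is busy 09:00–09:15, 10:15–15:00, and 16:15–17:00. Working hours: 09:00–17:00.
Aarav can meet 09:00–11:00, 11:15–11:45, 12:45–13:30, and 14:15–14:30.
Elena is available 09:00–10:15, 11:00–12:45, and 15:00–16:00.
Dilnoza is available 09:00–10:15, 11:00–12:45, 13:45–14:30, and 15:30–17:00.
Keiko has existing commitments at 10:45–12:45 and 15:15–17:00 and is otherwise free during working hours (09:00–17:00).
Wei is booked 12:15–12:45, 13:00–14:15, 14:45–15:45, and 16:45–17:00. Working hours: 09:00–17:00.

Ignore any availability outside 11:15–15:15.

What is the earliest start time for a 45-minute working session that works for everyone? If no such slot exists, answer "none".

Mina free within 09:00–17:00: 09:15–10:15, 15:00–16:15.
Keiko free within 09:00–17:00: 09:00–10:45, 12:45–15:15.
Wei free within 09:00–17:00: 09:00–12:15, 12:45–13:00, 14:15–14:45, 15:45–16:45.
Mina ∩ Aarav: 09:15–10:15.
Mina ∩ Aarav ∩ Elena: 09:15–10:15.
Mina ∩ Aarav ∩ Elena ∩ Dilnoza: 09:15–10:15.
Mina ∩ Aarav ∩ Elena ∩ Dilnoza ∩ Keiko: 09:15–10:15.
Mina ∩ Aarav ∩ Elena ∩ Dilnoza ∩ Keiko ∩ Wei: 09:15–10:15.
Restricted to 11:15–15:15: (none).
Windows ≥ 45 min: (none).

none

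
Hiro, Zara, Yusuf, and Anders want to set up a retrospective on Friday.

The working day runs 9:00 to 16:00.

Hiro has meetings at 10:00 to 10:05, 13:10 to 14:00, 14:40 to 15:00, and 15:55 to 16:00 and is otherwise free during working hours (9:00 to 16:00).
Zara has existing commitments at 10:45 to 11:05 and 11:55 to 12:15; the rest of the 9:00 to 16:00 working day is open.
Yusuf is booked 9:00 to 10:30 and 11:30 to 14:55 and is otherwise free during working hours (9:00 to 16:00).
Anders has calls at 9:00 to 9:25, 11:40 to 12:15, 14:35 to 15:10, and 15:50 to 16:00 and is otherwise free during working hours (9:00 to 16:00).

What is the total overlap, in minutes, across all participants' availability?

Hiro free within 09:00–16:00: 09:00–10:00, 10:05–13:10, 14:00–14:40, 15:00–15:55.
Zara free within 09:00–16:00: 09:00–10:45, 11:05–11:55, 12:15–16:00.
Yusuf free within 09:00–16:00: 10:30–11:30, 14:55–16:00.
Anders free within 09:00–16:00: 09:25–11:40, 12:15–14:35, 15:10–15:50.
Hiro ∩ Zara: 09:00–10:00, 10:05–10:45, 11:05–11:55, 12:15–13:10, 14:00–14:40, 15:00–15:55.
Hiro ∩ Zara ∩ Yusuf: 10:30–10:45, 11:05–11:30, 15:00–15:55.
Hiro ∩ Zara ∩ Yusuf ∩ Anders: 10:30–10:45, 11:05–11:30, 15:10–15:50.
Total common minutes: 15 + 25 + 40 = 80.

80 minutes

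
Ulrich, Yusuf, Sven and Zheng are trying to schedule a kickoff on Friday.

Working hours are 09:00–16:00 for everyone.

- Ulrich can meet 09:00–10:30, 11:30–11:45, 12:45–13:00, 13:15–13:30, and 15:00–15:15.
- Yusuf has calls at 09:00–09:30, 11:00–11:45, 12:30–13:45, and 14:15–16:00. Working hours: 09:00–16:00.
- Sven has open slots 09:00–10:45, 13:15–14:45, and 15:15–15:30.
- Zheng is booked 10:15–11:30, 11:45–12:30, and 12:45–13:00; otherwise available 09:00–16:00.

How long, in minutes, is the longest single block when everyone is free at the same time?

Yusuf free within 09:00–16:00: 09:30–11:00, 11:45–12:30, 13:45–14:15.
Zheng free within 09:00–16:00: 09:00–10:15, 11:30–11:45, 12:30–12:45, 13:00–16:00.
Ulrich ∩ Yusuf: 09:30–10:30.
Ulrich ∩ Yusuf ∩ Sven: 09:30–10:30.
Ulrich ∩ Yusuf ∩ Sven ∩ Zheng: 09:30–10:15.
Single common window of 45 minutes.

45 minutes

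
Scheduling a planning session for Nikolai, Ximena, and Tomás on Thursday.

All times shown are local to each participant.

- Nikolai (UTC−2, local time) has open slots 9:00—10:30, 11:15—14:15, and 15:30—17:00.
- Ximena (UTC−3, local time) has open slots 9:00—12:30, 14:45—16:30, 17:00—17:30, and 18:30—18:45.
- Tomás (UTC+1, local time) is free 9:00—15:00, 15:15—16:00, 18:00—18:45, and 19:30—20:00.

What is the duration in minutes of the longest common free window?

Nikolai → UTC: 11:00–12:30, 13:15–16:15, 17:30–19:00.
Ximena → UTC: 12:00–15:30, 17:45–19:30, 20:00–20:30, 21:30–21:45.
Tomás → UTC: 08:00–14:00, 14:15–15:00, 17:00–17:45, 18:30–19:00.
Nikolai ∩ Ximena: 12:00–12:30, 13:15–15:30, 17:45–19:00.
Nikolai ∩ Ximena ∩ Tomás: 12:00–12:30, 13:15–14:00, 14:15–15:00, 18:30–19:00.
Common window lengths: 30, 45, 45, 30 min; longest is 45.

45 minutes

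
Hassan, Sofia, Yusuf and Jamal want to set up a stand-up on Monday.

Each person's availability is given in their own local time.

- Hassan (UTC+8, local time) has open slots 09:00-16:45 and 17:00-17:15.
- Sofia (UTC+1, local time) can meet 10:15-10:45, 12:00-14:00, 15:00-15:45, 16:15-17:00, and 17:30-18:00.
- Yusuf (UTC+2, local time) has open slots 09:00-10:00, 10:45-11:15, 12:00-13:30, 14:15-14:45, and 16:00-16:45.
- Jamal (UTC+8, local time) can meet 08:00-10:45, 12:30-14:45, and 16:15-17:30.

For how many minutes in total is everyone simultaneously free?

Hassan → UTC: 01:00–08:45, 09:00–09:15.
Sofia → UTC: 09:15–09:45, 11:00–13:00, 14:00–14:45, 15:15–16:00, 16:30–17:00.
Yusuf → UTC: 07:00–08:00, 08:45–09:15, 10:00–11:30, 12:15–12:45, 14:00–14:45.
Jamal → UTC: 00:00–02:45, 04:30–06:45, 08:15–09:30.
Hassan ∩ Sofia: (none).
Hassan ∩ Sofia ∩ Yusuf: (none).
Hassan ∩ Sofia ∩ Yusuf ∩ Jamal: (none).
Total common minutes: 0.

0 minutes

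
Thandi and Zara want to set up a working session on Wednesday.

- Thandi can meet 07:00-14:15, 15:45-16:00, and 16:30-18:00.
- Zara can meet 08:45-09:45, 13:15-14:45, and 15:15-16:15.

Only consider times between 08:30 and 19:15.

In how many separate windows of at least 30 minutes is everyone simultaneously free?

2

Thandi ∩ Zara: 08:45–09:45, 13:15–14:15, 15:45–16:00.
Restricted to 08:30–19:15: 08:45–09:45, 13:15–14:15, 15:45–16:00.
Windows ≥ 30 min: 08:45–09:45, 13:15–14:15.
That's 2 windows.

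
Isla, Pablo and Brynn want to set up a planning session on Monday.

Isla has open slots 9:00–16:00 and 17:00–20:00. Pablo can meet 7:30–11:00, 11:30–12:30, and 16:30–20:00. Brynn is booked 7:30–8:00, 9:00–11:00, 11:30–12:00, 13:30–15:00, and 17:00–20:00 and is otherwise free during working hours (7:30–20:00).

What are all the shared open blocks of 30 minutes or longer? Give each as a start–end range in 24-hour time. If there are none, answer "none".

Brynn free within 07:30–20:00: 08:00–09:00, 11:00–11:30, 12:00–13:30, 15:00–17:00.
Isla ∩ Pablo: 09:00–11:00, 11:30–12:30, 17:00–20:00.
Isla ∩ Pablo ∩ Brynn: 12:00–12:30.
Windows ≥ 30 min: 12:00–12:30.

12:00–12:30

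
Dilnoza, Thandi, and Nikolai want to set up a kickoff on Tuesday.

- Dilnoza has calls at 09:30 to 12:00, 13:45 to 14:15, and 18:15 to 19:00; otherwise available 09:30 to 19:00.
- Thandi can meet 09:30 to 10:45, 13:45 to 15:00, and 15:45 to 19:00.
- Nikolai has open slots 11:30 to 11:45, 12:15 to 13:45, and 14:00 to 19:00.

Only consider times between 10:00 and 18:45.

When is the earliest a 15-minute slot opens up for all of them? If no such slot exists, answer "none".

Dilnoza free within 09:30–19:00: 12:00–13:45, 14:15–18:15.
Dilnoza ∩ Thandi: 14:15–15:00, 15:45–18:15.
Dilnoza ∩ Thandi ∩ Nikolai: 14:15–15:00, 15:45–18:15.
Restricted to 10:00–18:45: 14:15–15:00, 15:45–18:15.
Windows ≥ 15 min: 14:15–15:00, 15:45–18:15.
Earliest such window starts at 14:15.

14:15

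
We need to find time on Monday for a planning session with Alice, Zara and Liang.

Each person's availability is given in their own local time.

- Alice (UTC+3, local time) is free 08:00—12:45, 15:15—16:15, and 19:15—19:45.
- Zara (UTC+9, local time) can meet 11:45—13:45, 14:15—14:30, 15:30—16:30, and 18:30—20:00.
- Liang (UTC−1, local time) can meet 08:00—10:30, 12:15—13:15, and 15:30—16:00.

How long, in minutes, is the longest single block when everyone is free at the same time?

15 minutes

Alice → UTC: 05:00–09:45, 12:15–13:15, 16:15–16:45.
Zara → UTC: 02:45–04:45, 05:15–05:30, 06:30–07:30, 09:30–11:00.
Liang → UTC: 09:00–11:30, 13:15–14:15, 16:30–17:00.
Alice ∩ Zara: 05:15–05:30, 06:30–07:30, 09:30–09:45.
Alice ∩ Zara ∩ Liang: 09:30–09:45.
Single common window of 15 minutes.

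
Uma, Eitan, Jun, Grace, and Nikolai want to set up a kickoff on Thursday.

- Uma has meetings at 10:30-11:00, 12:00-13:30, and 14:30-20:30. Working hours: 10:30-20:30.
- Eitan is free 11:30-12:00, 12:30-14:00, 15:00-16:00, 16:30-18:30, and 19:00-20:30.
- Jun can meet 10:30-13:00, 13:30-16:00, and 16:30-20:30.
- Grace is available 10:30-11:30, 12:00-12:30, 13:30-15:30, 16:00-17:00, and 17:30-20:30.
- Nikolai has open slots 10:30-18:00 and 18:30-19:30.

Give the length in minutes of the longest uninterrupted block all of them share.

Uma free within 10:30–20:30: 11:00–12:00, 13:30–14:30.
Uma ∩ Eitan: 11:30–12:00, 13:30–14:00.
Uma ∩ Eitan ∩ Jun: 11:30–12:00, 13:30–14:00.
Uma ∩ Eitan ∩ Jun ∩ Grace: 13:30–14:00.
Uma ∩ Eitan ∩ Jun ∩ Grace ∩ Nikolai: 13:30–14:00.
Single common window of 30 minutes.

30 minutes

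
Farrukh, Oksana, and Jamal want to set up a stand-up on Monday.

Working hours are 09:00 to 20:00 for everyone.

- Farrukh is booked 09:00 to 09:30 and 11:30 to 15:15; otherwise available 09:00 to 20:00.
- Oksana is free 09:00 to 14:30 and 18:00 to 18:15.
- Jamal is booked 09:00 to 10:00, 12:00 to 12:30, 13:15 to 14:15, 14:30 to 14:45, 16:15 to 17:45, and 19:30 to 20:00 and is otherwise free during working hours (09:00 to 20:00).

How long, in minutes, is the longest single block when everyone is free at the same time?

Farrukh free within 09:00–20:00: 09:30–11:30, 15:15–20:00.
Jamal free within 09:00–20:00: 10:00–12:00, 12:30–13:15, 14:15–14:30, 14:45–16:15, 17:45–19:30.
Farrukh ∩ Oksana: 09:30–11:30, 18:00–18:15.
Farrukh ∩ Oksana ∩ Jamal: 10:00–11:30, 18:00–18:15.
Common window lengths: 90, 15 min; longest is 90.

90 minutes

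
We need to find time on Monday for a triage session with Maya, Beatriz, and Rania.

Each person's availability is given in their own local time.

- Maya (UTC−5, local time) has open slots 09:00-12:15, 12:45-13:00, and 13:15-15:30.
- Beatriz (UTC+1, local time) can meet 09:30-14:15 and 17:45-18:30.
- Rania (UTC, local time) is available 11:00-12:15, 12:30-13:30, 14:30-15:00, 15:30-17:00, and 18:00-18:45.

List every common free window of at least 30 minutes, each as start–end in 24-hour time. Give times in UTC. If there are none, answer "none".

Maya → UTC: 14:00–17:15, 17:45–18:00, 18:15–20:30.
Beatriz → UTC: 08:30–13:15, 16:45–17:30.
Rania → UTC: 11:00–12:15, 12:30–13:30, 14:30–15:00, 15:30–17:00, 18:00–18:45.
Maya ∩ Beatriz: 16:45–17:15.
Maya ∩ Beatriz ∩ Rania: 16:45–17:00.
Windows ≥ 30 min: (none).

none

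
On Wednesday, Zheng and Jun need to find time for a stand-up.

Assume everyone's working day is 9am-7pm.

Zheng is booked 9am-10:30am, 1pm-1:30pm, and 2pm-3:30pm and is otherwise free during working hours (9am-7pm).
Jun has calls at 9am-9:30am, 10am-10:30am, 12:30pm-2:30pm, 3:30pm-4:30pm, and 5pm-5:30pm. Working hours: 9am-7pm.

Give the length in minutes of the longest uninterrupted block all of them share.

Zheng free within 09:00–19:00: 10:30–13:00, 13:30–14:00, 15:30–19:00.
Jun free within 09:00–19:00: 09:30–10:00, 10:30–12:30, 14:30–15:30, 16:30–17:00, 17:30–19:00.
Zheng ∩ Jun: 10:30–12:30, 16:30–17:00, 17:30–19:00.
Common window lengths: 120, 30, 90 min; longest is 120.

120 minutes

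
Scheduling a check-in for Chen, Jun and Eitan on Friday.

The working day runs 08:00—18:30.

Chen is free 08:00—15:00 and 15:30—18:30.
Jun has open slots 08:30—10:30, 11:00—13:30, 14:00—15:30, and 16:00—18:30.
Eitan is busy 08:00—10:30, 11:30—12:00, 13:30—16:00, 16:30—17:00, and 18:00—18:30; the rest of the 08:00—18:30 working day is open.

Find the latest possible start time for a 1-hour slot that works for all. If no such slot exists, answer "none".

Eitan free within 08:00–18:30: 10:30–11:30, 12:00–13:30, 16:00–16:30, 17:00–18:00.
Chen ∩ Jun: 08:30–10:30, 11:00–13:30, 14:00–15:00, 16:00–18:30.
Chen ∩ Jun ∩ Eitan: 11:00–11:30, 12:00–13:30, 16:00–16:30, 17:00–18:00.
Windows ≥ 60 min: 12:00–13:30, 17:00–18:00.
Latest start in the last window 17:00–18:00 is 18:00 − 60 min = 17:00.

17:00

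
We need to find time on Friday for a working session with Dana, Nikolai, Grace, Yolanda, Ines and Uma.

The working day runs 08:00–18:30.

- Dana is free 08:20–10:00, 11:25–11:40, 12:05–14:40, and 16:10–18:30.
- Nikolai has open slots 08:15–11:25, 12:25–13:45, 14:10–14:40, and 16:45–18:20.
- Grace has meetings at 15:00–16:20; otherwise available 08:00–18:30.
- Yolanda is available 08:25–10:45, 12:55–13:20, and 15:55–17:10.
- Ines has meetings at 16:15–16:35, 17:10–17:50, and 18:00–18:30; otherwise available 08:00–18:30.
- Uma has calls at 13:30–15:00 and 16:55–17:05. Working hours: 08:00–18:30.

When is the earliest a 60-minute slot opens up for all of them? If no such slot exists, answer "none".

08:25

Grace free within 08:00–18:30: 08:00–15:00, 16:20–18:30.
Ines free within 08:00–18:30: 08:00–16:15, 16:35–17:10, 17:50–18:00.
Uma free within 08:00–18:30: 08:00–13:30, 15:00–16:55, 17:05–18:30.
Dana ∩ Nikolai: 08:20–10:00, 12:25–13:45, 14:10–14:40, 16:45–18:20.
Dana ∩ Nikolai ∩ Grace: 08:20–10:00, 12:25–13:45, 14:10–14:40, 16:45–18:20.
Dana ∩ Nikolai ∩ Grace ∩ Yolanda: 08:25–10:00, 12:55–13:20, 16:45–17:10.
Dana ∩ Nikolai ∩ Grace ∩ Yolanda ∩ Ines: 08:25–10:00, 12:55–13:20, 16:45–17:10.
Dana ∩ Nikolai ∩ Grace ∩ Yolanda ∩ Ines ∩ Uma: 08:25–10:00, 12:55–13:20, 16:45–16:55, 17:05–17:10.
Windows ≥ 60 min: 08:25–10:00.
Earliest such window starts at 08:25.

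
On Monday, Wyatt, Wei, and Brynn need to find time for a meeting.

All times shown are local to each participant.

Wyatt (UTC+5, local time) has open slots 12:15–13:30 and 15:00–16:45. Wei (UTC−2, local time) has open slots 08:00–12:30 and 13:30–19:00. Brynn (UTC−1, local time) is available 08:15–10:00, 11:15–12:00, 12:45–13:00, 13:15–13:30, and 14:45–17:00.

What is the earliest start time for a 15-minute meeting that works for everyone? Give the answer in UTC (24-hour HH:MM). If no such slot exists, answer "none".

Wyatt → UTC: 07:15–08:30, 10:00–11:45.
Wei → UTC: 10:00–14:30, 15:30–21:00.
Brynn → UTC: 09:15–11:00, 12:15–13:00, 13:45–14:00, 14:15–14:30, 15:45–18:00.
Wyatt ∩ Wei: 10:00–11:45.
Wyatt ∩ Wei ∩ Brynn: 10:00–11:00.
Windows ≥ 15 min: 10:00–11:00.
Earliest such window starts at 10:00.

10:00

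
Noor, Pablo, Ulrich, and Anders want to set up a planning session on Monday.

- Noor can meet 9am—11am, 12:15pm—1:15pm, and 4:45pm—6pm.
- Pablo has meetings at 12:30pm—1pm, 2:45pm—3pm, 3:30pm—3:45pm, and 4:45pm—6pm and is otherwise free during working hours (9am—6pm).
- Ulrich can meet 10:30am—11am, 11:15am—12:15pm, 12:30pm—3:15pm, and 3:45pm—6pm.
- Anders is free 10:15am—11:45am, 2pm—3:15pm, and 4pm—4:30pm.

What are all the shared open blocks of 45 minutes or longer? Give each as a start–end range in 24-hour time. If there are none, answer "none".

Pablo free within 09:00–18:00: 09:00–12:30, 13:00–14:45, 15:00–15:30, 15:45–16:45.
Noor ∩ Pablo: 09:00–11:00, 12:15–12:30, 13:00–13:15.
Noor ∩ Pablo ∩ Ulrich: 10:30–11:00, 13:00–13:15.
Noor ∩ Pablo ∩ Ulrich ∩ Anders: 10:30–11:00.
Windows ≥ 45 min: (none).

none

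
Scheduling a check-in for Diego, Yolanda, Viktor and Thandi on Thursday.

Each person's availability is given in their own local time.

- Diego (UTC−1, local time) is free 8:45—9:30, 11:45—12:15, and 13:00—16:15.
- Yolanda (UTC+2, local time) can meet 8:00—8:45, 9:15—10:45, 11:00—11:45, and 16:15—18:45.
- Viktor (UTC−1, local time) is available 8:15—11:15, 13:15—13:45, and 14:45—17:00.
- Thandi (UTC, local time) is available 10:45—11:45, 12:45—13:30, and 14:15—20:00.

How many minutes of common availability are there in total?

90 minutes

Diego → UTC: 09:45–10:30, 12:45–13:15, 14:00–17:15.
Yolanda → UTC: 06:00–06:45, 07:15–08:45, 09:00–09:45, 14:15–16:45.
Viktor → UTC: 09:15–12:15, 14:15–14:45, 15:45–18:00.
Thandi → UTC: 10:45–11:45, 12:45–13:30, 14:15–20:00.
Diego ∩ Yolanda: 14:15–16:45.
Diego ∩ Yolanda ∩ Viktor: 14:15–14:45, 15:45–16:45.
Diego ∩ Yolanda ∩ Viktor ∩ Thandi: 14:15–14:45, 15:45–16:45.
Total common minutes: 30 + 60 = 90.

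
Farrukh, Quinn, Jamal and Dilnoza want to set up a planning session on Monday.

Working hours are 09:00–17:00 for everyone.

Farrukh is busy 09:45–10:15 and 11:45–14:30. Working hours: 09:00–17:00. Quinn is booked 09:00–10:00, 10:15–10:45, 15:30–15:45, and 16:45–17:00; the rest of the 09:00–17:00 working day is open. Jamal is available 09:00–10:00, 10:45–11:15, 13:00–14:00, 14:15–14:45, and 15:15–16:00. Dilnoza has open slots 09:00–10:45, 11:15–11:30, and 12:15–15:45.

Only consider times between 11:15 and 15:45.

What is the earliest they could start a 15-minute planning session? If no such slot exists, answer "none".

14:30

Farrukh free within 09:00–17:00: 09:00–09:45, 10:15–11:45, 14:30–17:00.
Quinn free within 09:00–17:00: 10:00–10:15, 10:45–15:30, 15:45–16:45.
Farrukh ∩ Quinn: 10:45–11:45, 14:30–15:30, 15:45–16:45.
Farrukh ∩ Quinn ∩ Jamal: 10:45–11:15, 14:30–14:45, 15:15–15:30, 15:45–16:00.
Farrukh ∩ Quinn ∩ Jamal ∩ Dilnoza: 14:30–14:45, 15:15–15:30.
Restricted to 11:15–15:45: 14:30–14:45, 15:15–15:30.
Windows ≥ 15 min: 14:30–14:45, 15:15–15:30.
Earliest such window starts at 14:30.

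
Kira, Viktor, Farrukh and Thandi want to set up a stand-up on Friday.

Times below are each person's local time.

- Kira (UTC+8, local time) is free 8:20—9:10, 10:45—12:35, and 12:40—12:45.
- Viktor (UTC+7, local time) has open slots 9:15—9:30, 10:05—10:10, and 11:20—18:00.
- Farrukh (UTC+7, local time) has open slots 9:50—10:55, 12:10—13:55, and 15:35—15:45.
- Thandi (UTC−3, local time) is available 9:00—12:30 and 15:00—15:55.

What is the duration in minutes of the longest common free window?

0 minutes

Kira → UTC: 00:20–01:10, 02:45–04:35, 04:40–04:45.
Viktor → UTC: 02:15–02:30, 03:05–03:10, 04:20–11:00.
Farrukh → UTC: 02:50–03:55, 05:10–06:55, 08:35–08:45.
Thandi → UTC: 12:00–15:30, 18:00–18:55.
Kira ∩ Viktor: 03:05–03:10, 04:20–04:35, 04:40–04:45.
Kira ∩ Viktor ∩ Farrukh: 03:05–03:10.
Kira ∩ Viktor ∩ Farrukh ∩ Thandi: (none).
No common window.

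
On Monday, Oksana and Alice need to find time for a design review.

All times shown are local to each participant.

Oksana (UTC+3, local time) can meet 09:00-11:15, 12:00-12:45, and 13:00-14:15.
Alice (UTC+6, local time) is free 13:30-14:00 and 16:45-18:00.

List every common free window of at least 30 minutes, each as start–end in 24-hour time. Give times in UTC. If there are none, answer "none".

07:30–08:00, 10:45–11:15

Oksana → UTC: 06:00–08:15, 09:00–09:45, 10:00–11:15.
Alice → UTC: 07:30–08:00, 10:45–12:00.
Oksana ∩ Alice: 07:30–08:00, 10:45–11:15.
Windows ≥ 30 min: 07:30–08:00, 10:45–11:15.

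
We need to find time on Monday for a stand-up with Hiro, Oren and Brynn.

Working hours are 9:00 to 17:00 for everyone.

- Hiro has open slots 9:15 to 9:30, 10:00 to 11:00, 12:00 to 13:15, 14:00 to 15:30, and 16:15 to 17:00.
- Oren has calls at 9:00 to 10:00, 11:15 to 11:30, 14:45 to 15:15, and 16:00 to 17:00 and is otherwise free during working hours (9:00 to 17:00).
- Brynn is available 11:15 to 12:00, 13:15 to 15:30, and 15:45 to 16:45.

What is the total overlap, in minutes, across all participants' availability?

60 minutes

Oren free within 09:00–17:00: 10:00–11:15, 11:30–14:45, 15:15–16:00.
Hiro ∩ Oren: 10:00–11:00, 12:00–13:15, 14:00–14:45, 15:15–15:30.
Hiro ∩ Oren ∩ Brynn: 14:00–14:45, 15:15–15:30.
Total common minutes: 45 + 15 = 60.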